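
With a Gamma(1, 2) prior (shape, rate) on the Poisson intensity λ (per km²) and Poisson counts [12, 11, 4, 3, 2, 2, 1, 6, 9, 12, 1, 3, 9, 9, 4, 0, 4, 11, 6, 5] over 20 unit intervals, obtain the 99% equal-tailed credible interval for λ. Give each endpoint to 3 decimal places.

Posterior: Gamma(1+114, 2+20) = Gamma(115, 22) (shape, rate).
Equal-tailed 99% interval: Gamma(115, 22) quantiles at 0.005 and 0.995.
Posterior mean ≈ 5.227, SD ≈ 0.487; a Normal approximation gives roughly [3.972, 6.483].
Exact: lower = 4.057; upper = 6.568.

[4.057, 6.568]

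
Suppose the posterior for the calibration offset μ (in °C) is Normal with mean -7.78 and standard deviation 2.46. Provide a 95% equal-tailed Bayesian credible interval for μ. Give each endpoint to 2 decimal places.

[-12.60, -2.96]

The posterior is symmetric, so the 95% equal-tailed interval is μ = -7.78 ± z·2.46 with z = 1.960.
Half-width: 1.960 × 2.46 = 4.82.
-7.78 − 4.82 = -12.60; -7.78 + 4.82 = -2.96.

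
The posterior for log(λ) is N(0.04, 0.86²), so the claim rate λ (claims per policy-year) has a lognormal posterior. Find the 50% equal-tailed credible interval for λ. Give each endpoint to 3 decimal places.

[0.583, 1.859]

On the log scale the 50% interval is 0.04 ± 0.674 × 0.86 = [-0.5401, 0.6201].
Exponentiate: [e^-0.5401, e^0.6201] = [0.583, 1.859].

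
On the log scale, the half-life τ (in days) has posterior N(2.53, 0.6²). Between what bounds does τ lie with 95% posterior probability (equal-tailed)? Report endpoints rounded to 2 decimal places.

On the log scale the 95% interval is 2.53 ± 1.960 × 0.6 = [1.3540, 3.7060].
Exponentiate: [e^1.3540, e^3.7060] = [3.87, 40.69].

[3.87, 40.69]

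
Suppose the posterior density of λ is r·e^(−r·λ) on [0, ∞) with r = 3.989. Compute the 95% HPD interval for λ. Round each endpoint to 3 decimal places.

The exponential density is strictly decreasing on [0, ∞), so the HPD interval is anchored at 0: [0, q] with P(λ ≤ q) = 0.95.
q = −ln(1 − 0.95) / 3.989 = 2.9957 / 3.989 = 0.751.

[0.000, 0.751]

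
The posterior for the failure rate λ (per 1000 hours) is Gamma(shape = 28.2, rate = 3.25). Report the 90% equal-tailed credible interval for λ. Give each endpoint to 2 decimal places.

Posterior: Gamma(shape 28.2, rate 3.25).
Equal-tailed 90% interval: Gamma(28.2, 3.25) quantiles at 0.05 and 0.95.
Posterior mean ≈ 8.68, SD ≈ 1.63; a Normal approximation gives roughly [5.99, 11.36].
Exact: lower = 6.18; upper = 11.53.

[6.18, 11.53]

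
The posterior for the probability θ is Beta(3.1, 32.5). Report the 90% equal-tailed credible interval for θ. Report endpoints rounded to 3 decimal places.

Posterior: Beta(3.1, 32.5).
Equal-tailed 90% interval: the 0.05 and 0.95 quantiles of Beta(3.1, 32.5).
Posterior mean ≈ 0.087, SD ≈ 0.047; a Normal approximation gives roughly [0.010, 0.164].
Exact: F⁻¹(0.05) = 0.026; F⁻¹(0.95) = 0.175.

[0.026, 0.175]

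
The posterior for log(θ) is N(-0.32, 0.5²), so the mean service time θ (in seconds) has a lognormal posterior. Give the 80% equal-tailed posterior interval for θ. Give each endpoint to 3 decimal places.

[0.383, 1.378]

On the log scale the 80% interval is -0.32 ± 1.282 × 0.5 = [-0.9608, 0.3208].
Exponentiate: [e^-0.9608, e^0.3208] = [0.383, 1.378].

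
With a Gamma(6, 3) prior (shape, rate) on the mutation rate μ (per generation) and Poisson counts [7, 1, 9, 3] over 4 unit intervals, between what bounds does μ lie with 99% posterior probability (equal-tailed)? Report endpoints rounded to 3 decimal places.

Posterior: Gamma(6+20, 3+4) = Gamma(26, 7) (shape, rate).
Equal-tailed 99% interval: Gamma(26, 7) quantiles at 0.005 and 0.995.
Posterior mean ≈ 3.714, SD ≈ 0.728; a Normal approximation gives roughly [1.838, 5.591].
Exact: lower = 2.106; upper = 5.857.

[2.106, 5.857]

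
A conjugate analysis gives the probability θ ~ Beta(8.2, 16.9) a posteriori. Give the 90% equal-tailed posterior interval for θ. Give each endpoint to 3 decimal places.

[0.184, 0.486]

Posterior: Beta(8.2, 16.9).
Equal-tailed 90% interval: the 0.05 and 0.95 quantiles of Beta(8.2, 16.9).
Posterior mean ≈ 0.327, SD ≈ 0.092; a Normal approximation gives roughly [0.176, 0.478].
Exact: F⁻¹(0.05) = 0.184; F⁻¹(0.95) = 0.486.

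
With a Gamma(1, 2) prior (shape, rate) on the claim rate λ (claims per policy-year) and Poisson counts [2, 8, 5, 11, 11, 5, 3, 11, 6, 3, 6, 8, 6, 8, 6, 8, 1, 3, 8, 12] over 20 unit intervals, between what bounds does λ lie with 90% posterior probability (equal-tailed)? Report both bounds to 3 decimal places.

Posterior: Gamma(1+131, 2+20) = Gamma(132, 22) (shape, rate).
Equal-tailed 90% interval: Gamma(132, 22) quantiles at 0.05 and 0.95.
Posterior mean ≈ 6.000, SD ≈ 0.522; a Normal approximation gives roughly [5.141, 6.859].
Exact: lower = 5.168; upper = 6.884.

[5.168, 6.884]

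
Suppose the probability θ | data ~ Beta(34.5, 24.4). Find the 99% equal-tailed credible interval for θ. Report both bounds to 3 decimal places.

[0.419, 0.742]

Posterior: Beta(34.5, 24.4).
Equal-tailed 99% interval: the 0.005 and 0.995 quantiles of Beta(34.5, 24.4).
Posterior mean ≈ 0.586, SD ≈ 0.064; a Normal approximation gives roughly [0.422, 0.750].
Exact: F⁻¹(0.005) = 0.419; F⁻¹(0.995) = 0.742.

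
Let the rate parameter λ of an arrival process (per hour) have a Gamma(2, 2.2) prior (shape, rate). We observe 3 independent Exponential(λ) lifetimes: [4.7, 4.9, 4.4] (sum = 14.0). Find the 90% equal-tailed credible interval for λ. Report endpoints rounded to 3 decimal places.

Posterior: Gamma(2+3, 2.2+14.0) = Gamma(5, 16.2) (shape, rate).
Equal-tailed 90% interval: Gamma(5, 16.2) quantiles at 0.05 and 0.95.
Posterior mean ≈ 0.309, SD ≈ 0.138; a Normal approximation gives roughly [0.082, 0.536].
Exact: lower = 0.122; upper = 0.565.

[0.122, 0.565]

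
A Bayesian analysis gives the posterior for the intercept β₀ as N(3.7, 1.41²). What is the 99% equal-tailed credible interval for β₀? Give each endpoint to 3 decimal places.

[0.068, 7.332]

The posterior is symmetric, so the 99% equal-tailed interval is β₀ = 3.7 ± z·1.41 with z = 2.576.
Half-width: 2.576 × 1.41 = 3.632.
3.7 − 3.632 = 0.068; 3.7 + 3.632 = 7.332.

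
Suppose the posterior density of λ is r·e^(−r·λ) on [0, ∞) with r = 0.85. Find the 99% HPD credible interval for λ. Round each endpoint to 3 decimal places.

The exponential density is strictly decreasing on [0, ∞), so the HPD interval is anchored at 0: [0, q] with P(λ ≤ q) = 0.99.
q = −ln(1 − 0.99) / 0.85 = 4.6052 / 0.85 = 5.418.

[0.000, 5.418]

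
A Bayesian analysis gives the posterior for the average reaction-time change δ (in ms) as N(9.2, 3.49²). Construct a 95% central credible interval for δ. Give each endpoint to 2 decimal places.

The posterior is symmetric, so the 95% equal-tailed interval is δ = 9.2 ± z·3.49 with z = 1.960.
Half-width: 1.960 × 3.49 = 6.84.
9.2 − 6.84 = 2.36; 9.2 + 6.84 = 16.04.

[2.36, 16.04]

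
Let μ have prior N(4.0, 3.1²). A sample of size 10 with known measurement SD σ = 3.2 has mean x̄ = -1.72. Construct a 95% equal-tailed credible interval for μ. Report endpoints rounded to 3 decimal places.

[-3.055, 0.716]

Posterior precision = 1/3.1² + 10/3.2² = 0.1041 + 0.9766 = 1.0806, so posterior SD = 0.9620.
Posterior mean = (4.0/3.1² + 10·-1.72/3.2²) / 1.0806 = -1.1692.
Interval: -1.1692 ± 1.960 × 0.9620 → [-3.055, 0.716].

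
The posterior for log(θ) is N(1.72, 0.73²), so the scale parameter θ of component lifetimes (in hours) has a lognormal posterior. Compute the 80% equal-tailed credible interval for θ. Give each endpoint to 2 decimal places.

[2.19, 14.23]

On the log scale the 80% interval is 1.72 ± 1.282 × 0.73 = [0.7845, 2.6555].
Exponentiate: [e^0.7845, e^2.6555] = [2.19, 14.23].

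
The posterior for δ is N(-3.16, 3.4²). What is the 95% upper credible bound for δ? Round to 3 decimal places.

2.433

Need U with P(δ ≤ U) = 0.95: U = -3.16 + z_{0.05}·3.4.
z = 1.645; U = -3.16 + 1.645 × 3.4 = 2.433.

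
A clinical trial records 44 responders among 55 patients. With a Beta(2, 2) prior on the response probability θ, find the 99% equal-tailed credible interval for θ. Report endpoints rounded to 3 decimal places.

[0.626, 0.898]

Posterior: Beta(2+44, 2+11) = Beta(46, 13).
Equal-tailed 99% interval: the 0.005 and 0.995 quantiles of Beta(46, 13).
Posterior mean ≈ 0.780, SD ≈ 0.054; a Normal approximation gives roughly [0.642, 0.917].
Exact: F⁻¹(0.005) = 0.626; F⁻¹(0.995) = 0.898.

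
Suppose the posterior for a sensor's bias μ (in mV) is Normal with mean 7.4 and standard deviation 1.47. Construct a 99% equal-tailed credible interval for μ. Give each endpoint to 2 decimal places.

The posterior is symmetric, so the 99% equal-tailed interval is μ = 7.4 ± z·1.47 with z = 2.576.
Half-width: 2.576 × 1.47 = 3.79.
7.4 − 3.79 = 3.61; 7.4 + 3.79 = 11.19.

[3.61, 11.19]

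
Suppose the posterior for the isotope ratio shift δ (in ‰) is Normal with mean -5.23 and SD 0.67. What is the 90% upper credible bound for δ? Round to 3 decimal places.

Need U with P(δ ≤ U) = 0.90: U = -5.23 + z_{0.1}·0.67.
z = 1.282; U = -5.23 + 1.282 × 0.67 = -4.371.

-4.371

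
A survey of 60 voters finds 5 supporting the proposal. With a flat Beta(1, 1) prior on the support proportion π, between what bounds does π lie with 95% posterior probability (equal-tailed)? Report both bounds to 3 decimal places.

[0.037, 0.181]

Posterior: Beta(1+5, 1+55) = Beta(6, 56).
Equal-tailed 95% interval: the 0.025 and 0.975 quantiles of Beta(6, 56).
Posterior mean ≈ 0.097, SD ≈ 0.037; a Normal approximation gives roughly [0.024, 0.170].
Exact: F⁻¹(0.025) = 0.037; F⁻¹(0.975) = 0.181.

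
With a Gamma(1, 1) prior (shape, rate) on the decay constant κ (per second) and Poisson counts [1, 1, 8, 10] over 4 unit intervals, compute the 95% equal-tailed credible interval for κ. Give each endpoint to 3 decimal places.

Posterior: Gamma(1+20, 1+4) = Gamma(21, 5) (shape, rate).
Equal-tailed 95% interval: Gamma(21, 5) quantiles at 0.025 and 0.975.
Posterior mean ≈ 4.200, SD ≈ 0.917; a Normal approximation gives roughly [2.404, 5.996].
Exact: lower = 2.600; upper = 6.178.

[2.600, 6.178]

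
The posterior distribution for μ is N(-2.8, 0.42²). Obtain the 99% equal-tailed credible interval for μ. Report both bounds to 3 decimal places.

[-3.882, -1.718]

The posterior is symmetric, so the 99% equal-tailed interval is μ = -2.8 ± z·0.42 with z = 2.576.
Half-width: 2.576 × 0.42 = 1.082.
-2.8 − 1.082 = -3.882; -2.8 + 1.082 = -1.718.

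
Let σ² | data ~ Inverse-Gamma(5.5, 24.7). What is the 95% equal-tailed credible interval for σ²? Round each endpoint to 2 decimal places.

Inverse-Gamma(5.5, 24.7) quantiles: F⁻¹(0.025) and F⁻¹(0.975).
Equivalently, 1/σ² ~ Gamma(5.5, rate = 24.7); invert its 0.975 and 0.025 quantiles.
Posterior mean ≈ 5.49, SD ≈ 2.93; a Normal approximation gives roughly [-0.26, 11.24].
Exact: lower = 2.25; upper = 12.95.

[2.25, 12.95]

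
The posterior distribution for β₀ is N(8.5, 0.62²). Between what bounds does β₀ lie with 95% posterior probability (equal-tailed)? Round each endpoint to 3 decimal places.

[7.285, 9.715]

The posterior is symmetric, so the 95% equal-tailed interval is β₀ = 8.5 ± z·0.62 with z = 1.960.
Half-width: 1.960 × 0.62 = 1.215.
8.5 − 1.215 = 7.285; 8.5 + 1.215 = 9.715.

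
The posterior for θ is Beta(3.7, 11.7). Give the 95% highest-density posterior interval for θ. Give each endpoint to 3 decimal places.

[0.053, 0.447]

The posterior is unimodal and skewed, so the HPD interval has equal density at both endpoints and is the shortest 95% interval.
Solving f(0.053) = f(0.447) with F(0.447) − F(0.053) = 0.95 gives [0.053, 0.447].
For comparison, the equal-tailed interval is [0.070, 0.474]; the HPD is narrower and shifted toward the mode.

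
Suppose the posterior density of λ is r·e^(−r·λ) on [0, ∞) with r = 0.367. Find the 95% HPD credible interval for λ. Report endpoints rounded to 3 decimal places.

The exponential density is strictly decreasing on [0, ∞), so the HPD interval is anchored at 0: [0, q] with P(λ ≤ q) = 0.95.
q = −ln(1 − 0.95) / 0.367 = 2.9957 / 0.367 = 8.163.

[0.000, 8.163]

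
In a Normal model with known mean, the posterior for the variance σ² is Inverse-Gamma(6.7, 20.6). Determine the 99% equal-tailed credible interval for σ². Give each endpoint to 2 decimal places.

Inverse-Gamma(6.7, 20.6) quantiles: F⁻¹(0.005) and F⁻¹(0.995).
Equivalently, 1/σ² ~ Gamma(6.7, rate = 20.6); invert its 0.995 and 0.005 quantiles.
Posterior mean ≈ 3.61, SD ≈ 1.67; a Normal approximation gives roughly [-0.68, 7.91].
Exact: lower = 1.35; upper = 10.94.

[1.35, 10.94]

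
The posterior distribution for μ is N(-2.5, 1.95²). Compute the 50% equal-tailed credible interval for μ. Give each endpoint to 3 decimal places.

The posterior is symmetric, so the 50% equal-tailed interval is μ = -2.5 ± z·1.95 with z = 0.674.
Half-width: 0.674 × 1.95 = 1.315.
-2.5 − 1.315 = -3.815; -2.5 + 1.315 = -1.185.

[-3.815, -1.185]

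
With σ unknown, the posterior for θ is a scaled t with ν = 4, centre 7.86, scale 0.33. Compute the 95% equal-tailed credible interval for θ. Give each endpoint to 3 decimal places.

[6.944, 8.776]

The t_4 distribution is symmetric; the 95% interval is 7.86 ± t·0.33 with t_{0.975,4} = 2.776.
Half-width: 2.776 × 0.33 = 0.916.
7.86 − 0.916 = 6.944; 7.86 + 0.916 = 8.776.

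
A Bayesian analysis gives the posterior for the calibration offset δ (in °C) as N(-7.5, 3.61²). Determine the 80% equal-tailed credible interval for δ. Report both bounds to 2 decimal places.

[-12.13, -2.87]

The posterior is symmetric, so the 80% equal-tailed interval is δ = -7.5 ± z·3.61 with z = 1.282.
Half-width: 1.282 × 3.61 = 4.63.
-7.5 − 4.63 = -12.13; -7.5 + 4.63 = -2.87.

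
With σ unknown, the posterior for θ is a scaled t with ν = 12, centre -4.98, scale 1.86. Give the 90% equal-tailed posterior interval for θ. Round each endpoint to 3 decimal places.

The t_12 distribution is symmetric; the 90% interval is -4.98 ± t·1.86 with t_{0.95,12} = 1.782.
Half-width: 1.782 × 1.86 = 3.315.
-4.98 − 3.315 = -8.295; -4.98 + 3.315 = -1.665.

[-8.295, -1.665]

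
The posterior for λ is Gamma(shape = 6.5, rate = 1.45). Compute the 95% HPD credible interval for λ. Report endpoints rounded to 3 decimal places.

The posterior is unimodal and skewed, so the HPD interval has equal density at both endpoints and is the shortest 95% interval.
Solving f(1.414) = f(7.978) with F(7.978) − F(1.414) = 0.95 gives [1.414, 7.978].
For comparison, the equal-tailed interval is [1.727, 8.530]; the HPD is narrower and shifted toward the mode.

[1.414, 7.978]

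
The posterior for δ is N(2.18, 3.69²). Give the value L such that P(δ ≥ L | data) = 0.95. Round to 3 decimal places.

Need L with P(δ ≥ L) = 0.95: L = 2.18 − z_{0.05}·3.69.
z = 1.645; L = 2.18 − 1.645 × 3.69 = -3.890.

-3.890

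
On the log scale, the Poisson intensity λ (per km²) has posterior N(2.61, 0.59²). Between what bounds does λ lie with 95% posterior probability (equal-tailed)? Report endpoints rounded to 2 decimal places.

[4.28, 43.22]

On the log scale the 95% interval is 2.61 ± 1.960 × 0.59 = [1.4536, 3.7664].
Exponentiate: [e^1.4536, e^3.7664] = [4.28, 43.22].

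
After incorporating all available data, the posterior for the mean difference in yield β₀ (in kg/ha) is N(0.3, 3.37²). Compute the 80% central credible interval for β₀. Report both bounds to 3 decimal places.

[-4.019, 4.619]

The posterior is symmetric, so the 80% equal-tailed interval is β₀ = 0.3 ± z·3.37 with z = 1.282.
Half-width: 1.282 × 3.37 = 4.319.
0.3 − 4.319 = -4.019; 0.3 + 4.319 = 4.619.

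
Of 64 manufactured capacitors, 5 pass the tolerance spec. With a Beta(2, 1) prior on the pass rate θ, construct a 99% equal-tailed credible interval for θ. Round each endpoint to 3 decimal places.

Posterior: Beta(2+5, 1+59) = Beta(7, 60).
Equal-tailed 99% interval: the 0.005 and 0.995 quantiles of Beta(7, 60).
Posterior mean ≈ 0.104, SD ≈ 0.037; a Normal approximation gives roughly [0.009, 0.200].
Exact: F⁻¹(0.005) = 0.032; F⁻¹(0.995) = 0.220.

[0.032, 0.220]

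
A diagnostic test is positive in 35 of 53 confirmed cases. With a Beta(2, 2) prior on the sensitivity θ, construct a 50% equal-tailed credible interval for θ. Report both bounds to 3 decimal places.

[0.607, 0.693]

Posterior: Beta(2+35, 2+18) = Beta(37, 20).
Equal-tailed 50% interval: the 0.25 and 0.75 quantiles of Beta(37, 20).
Posterior mean ≈ 0.649, SD ≈ 0.063; a Normal approximation gives roughly [0.607, 0.691].
Exact: F⁻¹(0.25) = 0.607; F⁻¹(0.75) = 0.693.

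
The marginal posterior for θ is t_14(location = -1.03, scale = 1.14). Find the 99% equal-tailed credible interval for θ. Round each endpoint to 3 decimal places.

[-4.424, 2.364]

The t_14 distribution is symmetric; the 99% interval is -1.03 ± t·1.14 with t_{0.995,14} = 2.977.
Half-width: 2.977 × 1.14 = 3.394.
-1.03 − 3.394 = -4.424; -1.03 + 3.394 = 2.364.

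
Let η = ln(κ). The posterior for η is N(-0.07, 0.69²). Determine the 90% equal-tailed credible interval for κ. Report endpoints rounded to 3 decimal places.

On the log scale the 90% interval is -0.07 ± 1.645 × 0.69 = [-1.2049, 1.0649].
Exponentiate: [e^-1.2049, e^1.0649] = [0.300, 2.901].

[0.300, 2.901]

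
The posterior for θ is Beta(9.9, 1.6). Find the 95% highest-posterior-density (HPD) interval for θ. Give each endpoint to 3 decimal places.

[0.669, 0.999]

The posterior is unimodal and skewed, so the HPD interval has equal density at both endpoints and is the shortest 95% interval.
Solving f(0.669) = f(0.999) with F(0.999) − F(0.669) = 0.95 gives [0.669, 0.999].
For comparison, the equal-tailed interval is [0.620, 0.987]; the HPD is narrower and shifted toward the mode.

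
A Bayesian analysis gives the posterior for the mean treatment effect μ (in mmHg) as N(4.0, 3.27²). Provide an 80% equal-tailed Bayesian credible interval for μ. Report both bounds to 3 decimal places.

The posterior is symmetric, so the 80% equal-tailed interval is μ = 4.0 ± z·3.27 with z = 1.282.
Half-width: 1.282 × 3.27 = 4.191.
4.0 − 4.191 = -0.191; 4.0 + 4.191 = 8.191.

[-0.191, 8.191]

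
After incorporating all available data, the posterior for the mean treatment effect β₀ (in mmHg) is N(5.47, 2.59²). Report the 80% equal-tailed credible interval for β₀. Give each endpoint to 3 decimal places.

The posterior is symmetric, so the 80% equal-tailed interval is β₀ = 5.47 ± z·2.59 with z = 1.282.
Half-width: 1.282 × 2.59 = 3.319.
5.47 − 3.319 = 2.151; 5.47 + 3.319 = 8.789.

[2.151, 8.789]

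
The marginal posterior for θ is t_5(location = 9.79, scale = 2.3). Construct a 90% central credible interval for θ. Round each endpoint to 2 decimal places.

The t_5 distribution is symmetric; the 90% interval is 9.79 ± t·2.3 with t_{0.95,5} = 2.015.
Half-width: 2.015 × 2.3 = 4.63.
9.79 − 4.63 = 5.16; 9.79 + 4.63 = 14.42.

[5.16, 14.42]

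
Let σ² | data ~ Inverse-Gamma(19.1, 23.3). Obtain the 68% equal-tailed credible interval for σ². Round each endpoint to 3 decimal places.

[0.996, 1.576]

Inverse-Gamma(19.1, 23.3) quantiles: F⁻¹(0.16) and F⁻¹(0.84).
Equivalently, 1/σ² ~ Gamma(19.1, rate = 23.3); invert its 0.84 and 0.16 quantiles.
Posterior mean ≈ 1.287, SD ≈ 0.311; a Normal approximation gives roughly [0.978, 1.597].
Exact: lower = 0.996; upper = 1.576.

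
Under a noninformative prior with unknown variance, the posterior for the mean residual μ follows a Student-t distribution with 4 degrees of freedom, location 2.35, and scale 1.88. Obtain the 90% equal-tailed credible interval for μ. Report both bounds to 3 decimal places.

The t_4 distribution is symmetric; the 90% interval is 2.35 ± t·1.88 with t_{0.95,4} = 2.132.
Half-width: 2.132 × 1.88 = 4.008.
2.35 − 4.008 = -1.658; 2.35 + 4.008 = 6.358.

[-1.658, 6.358]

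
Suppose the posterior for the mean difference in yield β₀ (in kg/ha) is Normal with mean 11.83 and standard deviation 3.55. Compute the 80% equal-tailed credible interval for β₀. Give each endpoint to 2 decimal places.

[7.28, 16.38]

The posterior is symmetric, so the 80% equal-tailed interval is β₀ = 11.83 ± z·3.55 with z = 1.282.
Half-width: 1.282 × 3.55 = 4.55.
11.83 − 4.55 = 7.28; 11.83 + 4.55 = 16.38.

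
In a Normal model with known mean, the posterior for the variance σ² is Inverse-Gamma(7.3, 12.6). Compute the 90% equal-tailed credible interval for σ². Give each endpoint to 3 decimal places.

[1.030, 3.608]

Inverse-Gamma(7.3, 12.6) quantiles: F⁻¹(0.05) and F⁻¹(0.95).
Equivalently, 1/σ² ~ Gamma(7.3, rate = 12.6); invert its 0.95 and 0.05 quantiles.
Posterior mean ≈ 2.000, SD ≈ 0.869; a Normal approximation gives roughly [0.571, 3.429].
Exact: lower = 1.030; upper = 3.608.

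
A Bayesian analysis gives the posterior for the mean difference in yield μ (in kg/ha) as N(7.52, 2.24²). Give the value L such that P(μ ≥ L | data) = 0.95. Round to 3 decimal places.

3.836

Need L with P(μ ≥ L) = 0.95: L = 7.52 − z_{0.05}·2.24.
z = 1.645; L = 7.52 − 1.645 × 2.24 = 3.836.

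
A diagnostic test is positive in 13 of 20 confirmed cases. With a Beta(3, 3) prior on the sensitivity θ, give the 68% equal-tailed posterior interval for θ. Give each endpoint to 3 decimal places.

[0.521, 0.710]

Posterior: Beta(3+13, 3+7) = Beta(16, 10).
Equal-tailed 68% interval: the 0.16 and 0.84 quantiles of Beta(16, 10).
Posterior mean ≈ 0.615, SD ≈ 0.094; a Normal approximation gives roughly [0.522, 0.708].
Exact: F⁻¹(0.16) = 0.521; F⁻¹(0.84) = 0.710.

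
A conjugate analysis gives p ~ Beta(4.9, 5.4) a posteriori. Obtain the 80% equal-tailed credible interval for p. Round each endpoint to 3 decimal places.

Posterior: Beta(4.9, 5.4).
Equal-tailed 80% interval: the 0.1 and 0.9 quantiles of Beta(4.9, 5.4).
Posterior mean ≈ 0.476, SD ≈ 0.149; a Normal approximation gives roughly [0.285, 0.666].
Exact: F⁻¹(0.1) = 0.281; F⁻¹(0.9) = 0.673.

[0.281, 0.673]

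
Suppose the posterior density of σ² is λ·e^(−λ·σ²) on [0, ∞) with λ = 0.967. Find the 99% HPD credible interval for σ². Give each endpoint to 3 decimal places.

[0.000, 4.762]

The exponential density is strictly decreasing on [0, ∞), so the HPD interval is anchored at 0: [0, q] with P(σ² ≤ q) = 0.99.
q = −ln(1 − 0.99) / 0.967 = 4.6052 / 0.967 = 4.762.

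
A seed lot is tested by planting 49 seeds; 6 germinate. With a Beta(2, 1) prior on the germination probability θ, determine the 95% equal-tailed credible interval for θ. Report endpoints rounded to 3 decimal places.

[0.070, 0.263]

Posterior: Beta(2+6, 1+43) = Beta(8, 44).
Equal-tailed 95% interval: the 0.025 and 0.975 quantiles of Beta(8, 44).
Posterior mean ≈ 0.154, SD ≈ 0.050; a Normal approximation gives roughly [0.057, 0.251].
Exact: F⁻¹(0.025) = 0.070; F⁻¹(0.975) = 0.263.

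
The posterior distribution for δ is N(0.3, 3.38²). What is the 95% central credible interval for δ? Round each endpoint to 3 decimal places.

The posterior is symmetric, so the 95% equal-tailed interval is δ = 0.3 ± z·3.38 with z = 1.960.
Half-width: 1.960 × 3.38 = 6.625.
0.3 − 6.625 = -6.325; 0.3 + 6.625 = 6.925.

[-6.325, 6.925]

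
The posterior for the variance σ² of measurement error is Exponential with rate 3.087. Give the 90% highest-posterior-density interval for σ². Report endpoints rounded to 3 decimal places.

[0.000, 0.746]

The exponential density is strictly decreasing on [0, ∞), so the HPD interval is anchored at 0: [0, q] with P(σ² ≤ q) = 0.90.
q = −ln(1 − 0.90) / 3.087 = 2.3026 / 3.087 = 0.746.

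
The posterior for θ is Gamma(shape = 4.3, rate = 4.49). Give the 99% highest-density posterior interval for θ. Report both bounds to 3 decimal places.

The posterior is unimodal and skewed, so the HPD interval has equal density at both endpoints and is the shortest 99% interval.
Solving f(0.109) = f(2.370) with F(2.370) − F(0.109) = 0.99 gives [0.109, 2.370].
For comparison, the equal-tailed interval is [0.175, 2.555]; the HPD is narrower and shifted toward the mode.

[0.109, 2.370]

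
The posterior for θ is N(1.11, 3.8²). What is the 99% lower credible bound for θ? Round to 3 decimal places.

-7.730

Need L with P(θ ≥ L) = 0.99: L = 1.11 − z_{0.01}·3.8.
z = 2.326; L = 1.11 − 2.326 × 3.8 = -7.730.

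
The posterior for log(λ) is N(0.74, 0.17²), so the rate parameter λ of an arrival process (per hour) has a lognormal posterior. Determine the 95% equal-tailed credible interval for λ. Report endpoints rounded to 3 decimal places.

[1.502, 2.925]

On the log scale the 95% interval is 0.74 ± 1.960 × 0.17 = [0.4068, 1.0732].
Exponentiate: [e^0.4068, e^1.0732] = [1.502, 2.925].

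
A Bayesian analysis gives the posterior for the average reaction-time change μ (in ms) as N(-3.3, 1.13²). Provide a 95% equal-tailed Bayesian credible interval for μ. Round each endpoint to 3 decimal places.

The posterior is symmetric, so the 95% equal-tailed interval is μ = -3.3 ± z·1.13 with z = 1.960.
Half-width: 1.960 × 1.13 = 2.215.
-3.3 − 2.215 = -5.515; -3.3 + 2.215 = -1.085.

[-5.515, -1.085]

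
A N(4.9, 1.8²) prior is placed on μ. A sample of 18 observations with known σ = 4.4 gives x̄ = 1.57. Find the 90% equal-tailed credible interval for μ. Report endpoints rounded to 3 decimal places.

Posterior precision = 1/1.8² + 18/4.4² = 0.3086 + 0.9298 = 1.2384, so posterior SD = 0.8986.
Posterior mean = (4.9/1.8² + 18·1.57/4.4²) / 1.2384 = 2.3999.
Interval: 2.3999 ± 1.645 × 0.8986 → [0.922, 3.878].

[0.922, 3.878]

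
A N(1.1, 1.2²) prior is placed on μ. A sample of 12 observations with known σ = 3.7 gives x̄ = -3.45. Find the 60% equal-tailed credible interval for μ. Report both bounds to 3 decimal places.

Posterior precision = 1/1.2² + 12/3.7² = 0.6944 + 0.8766 = 1.5710, so posterior SD = 0.7978.
Posterior mean = (1.1/1.2² + 12·-3.45/3.7²) / 1.5710 = -1.4387.
Interval: -1.4387 ± 0.842 × 0.7978 → [-2.110, -0.767].

[-2.110, -0.767]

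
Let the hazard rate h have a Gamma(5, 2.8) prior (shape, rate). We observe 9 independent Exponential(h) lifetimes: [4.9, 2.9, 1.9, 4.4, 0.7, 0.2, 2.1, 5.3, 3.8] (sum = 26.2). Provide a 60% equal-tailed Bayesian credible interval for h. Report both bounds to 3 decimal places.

[0.372, 0.587]

Posterior: Gamma(5+9, 2.8+26.2) = Gamma(14, 29.0) (shape, rate).
Equal-tailed 60% interval: Gamma(14, 29.0) quantiles at 0.2 and 0.8.
Posterior mean ≈ 0.483, SD ≈ 0.129; a Normal approximation gives roughly [0.374, 0.591].
Exact: lower = 0.372; upper = 0.587.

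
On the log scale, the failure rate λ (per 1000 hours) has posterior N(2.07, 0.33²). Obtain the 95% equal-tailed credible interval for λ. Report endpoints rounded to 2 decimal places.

[4.15, 15.13]

On the log scale the 95% interval is 2.07 ± 1.960 × 0.33 = [1.4232, 2.7168].
Exponentiate: [e^1.4232, e^2.7168] = [4.15, 15.13].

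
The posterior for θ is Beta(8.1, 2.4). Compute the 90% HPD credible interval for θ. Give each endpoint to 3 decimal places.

[0.586, 0.967]

The posterior is unimodal and skewed, so the HPD interval has equal density at both endpoints and is the shortest 90% interval.
Solving f(0.586) = f(0.967) with F(0.967) − F(0.586) = 0.90 gives [0.586, 0.967].
For comparison, the equal-tailed interval is [0.540, 0.942]; the HPD is narrower and shifted toward the mode.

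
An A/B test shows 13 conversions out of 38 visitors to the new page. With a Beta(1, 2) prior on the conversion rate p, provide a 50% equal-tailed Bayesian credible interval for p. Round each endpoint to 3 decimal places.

Posterior: Beta(1+13, 2+25) = Beta(14, 27).
Equal-tailed 50% interval: the 0.25 and 0.75 quantiles of Beta(14, 27).
Posterior mean ≈ 0.341, SD ≈ 0.073; a Normal approximation gives roughly [0.292, 0.391].
Exact: F⁻¹(0.25) = 0.290; F⁻¹(0.75) = 0.390.

[0.290, 0.390]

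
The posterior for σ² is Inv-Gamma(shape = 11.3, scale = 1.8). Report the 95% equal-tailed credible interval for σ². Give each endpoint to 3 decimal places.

[0.096, 0.316]

Inverse-Gamma(11.3, 1.8) quantiles: F⁻¹(0.025) and F⁻¹(0.975).
Equivalently, 1/σ² ~ Gamma(11.3, rate = 1.8); invert its 0.975 and 0.025 quantiles.
Posterior mean ≈ 0.175, SD ≈ 0.057; a Normal approximation gives roughly [0.062, 0.287].
Exact: lower = 0.096; upper = 0.316.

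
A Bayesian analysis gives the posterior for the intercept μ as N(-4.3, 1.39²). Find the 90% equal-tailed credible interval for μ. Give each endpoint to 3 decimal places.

[-6.586, -2.014]

The posterior is symmetric, so the 90% equal-tailed interval is μ = -4.3 ± z·1.39 with z = 1.645.
Half-width: 1.645 × 1.39 = 2.286.
-4.3 − 2.286 = -6.586; -4.3 + 2.286 = -2.014.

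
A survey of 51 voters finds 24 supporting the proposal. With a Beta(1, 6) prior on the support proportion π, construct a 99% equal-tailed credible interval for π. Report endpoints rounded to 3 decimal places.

Posterior: Beta(1+24, 6+27) = Beta(25, 33).
Equal-tailed 99% interval: the 0.005 and 0.995 quantiles of Beta(25, 33).
Posterior mean ≈ 0.431, SD ≈ 0.064; a Normal approximation gives roughly [0.265, 0.597].
Exact: F⁻¹(0.005) = 0.272; F⁻¹(0.995) = 0.599.

[0.272, 0.599]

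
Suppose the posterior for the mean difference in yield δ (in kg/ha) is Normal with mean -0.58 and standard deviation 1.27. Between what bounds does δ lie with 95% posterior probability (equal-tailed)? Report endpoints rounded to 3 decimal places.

[-3.069, 1.909]

The posterior is symmetric, so the 95% equal-tailed interval is δ = -0.58 ± z·1.27 with z = 1.960.
Half-width: 1.960 × 1.27 = 2.489.
-0.58 − 2.489 = -3.069; -0.58 + 2.489 = 1.909.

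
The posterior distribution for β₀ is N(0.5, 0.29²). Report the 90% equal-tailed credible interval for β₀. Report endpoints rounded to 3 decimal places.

[0.023, 0.977]

The posterior is symmetric, so the 90% equal-tailed interval is β₀ = 0.5 ± z·0.29 with z = 1.645.
Half-width: 1.645 × 0.29 = 0.477.
0.5 − 0.477 = 0.023; 0.5 + 0.477 = 0.977.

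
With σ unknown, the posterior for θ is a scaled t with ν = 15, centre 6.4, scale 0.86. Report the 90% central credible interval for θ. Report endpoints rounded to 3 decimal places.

The t_15 distribution is symmetric; the 90% interval is 6.4 ± t·0.86 with t_{0.95,15} = 1.753.
Half-width: 1.753 × 0.86 = 1.508.
6.4 − 1.508 = 4.892; 6.4 + 1.508 = 7.908.

[4.892, 7.908]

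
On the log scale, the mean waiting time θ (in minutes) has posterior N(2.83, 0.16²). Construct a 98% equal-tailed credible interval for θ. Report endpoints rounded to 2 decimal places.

[11.68, 24.59]

On the log scale the 98% interval is 2.83 ± 2.326 × 0.16 = [2.4578, 3.2022].
Exponentiate: [e^2.4578, e^3.2022] = [11.68, 24.59].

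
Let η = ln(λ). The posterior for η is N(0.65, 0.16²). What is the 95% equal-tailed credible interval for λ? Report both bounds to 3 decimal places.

On the log scale the 95% interval is 0.65 ± 1.960 × 0.16 = [0.3364, 0.9636].
Exponentiate: [e^0.3364, e^0.9636] = [1.400, 2.621].

[1.400, 2.621]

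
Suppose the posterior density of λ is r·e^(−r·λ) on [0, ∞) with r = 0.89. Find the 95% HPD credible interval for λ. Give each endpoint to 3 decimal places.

[0.000, 3.366]

The exponential density is strictly decreasing on [0, ∞), so the HPD interval is anchored at 0: [0, q] with P(λ ≤ q) = 0.95.
q = −ln(1 − 0.95) / 0.89 = 2.9957 / 0.89 = 3.366.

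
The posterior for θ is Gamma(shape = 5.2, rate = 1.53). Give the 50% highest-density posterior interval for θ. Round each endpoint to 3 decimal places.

The posterior is unimodal and skewed, so the HPD interval has equal density at both endpoints and is the shortest 50% interval.
Solving f(1.924) = f(3.772) with F(3.772) − F(1.924) = 0.50 gives [1.924, 3.772].
For comparison, the equal-tailed interval is [2.312, 4.252]; the HPD is narrower and shifted toward the mode.

[1.924, 3.772]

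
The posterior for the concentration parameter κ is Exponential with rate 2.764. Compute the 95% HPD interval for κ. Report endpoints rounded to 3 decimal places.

The exponential density is strictly decreasing on [0, ∞), so the HPD interval is anchored at 0: [0, q] with P(κ ≤ q) = 0.95.
q = −ln(1 − 0.95) / 2.764 = 2.9957 / 2.764 = 1.084.

[0.000, 1.084]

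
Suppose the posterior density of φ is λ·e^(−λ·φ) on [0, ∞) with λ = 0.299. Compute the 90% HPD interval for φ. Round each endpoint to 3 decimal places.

[0.000, 7.701]

The exponential density is strictly decreasing on [0, ∞), so the HPD interval is anchored at 0: [0, q] with P(φ ≤ q) = 0.90.
q = −ln(1 − 0.90) / 0.299 = 2.3026 / 0.299 = 7.701.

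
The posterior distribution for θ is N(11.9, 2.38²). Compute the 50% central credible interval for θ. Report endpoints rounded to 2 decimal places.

The posterior is symmetric, so the 50% equal-tailed interval is θ = 11.9 ± z·2.38 with z = 0.674.
Half-width: 0.674 × 2.38 = 1.61.
11.9 − 1.61 = 10.29; 11.9 + 1.61 = 13.51.

[10.29, 13.51]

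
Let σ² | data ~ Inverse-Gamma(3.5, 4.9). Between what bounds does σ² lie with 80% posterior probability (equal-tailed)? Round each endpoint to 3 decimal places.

[0.816, 3.459]

Inverse-Gamma(3.5, 4.9) quantiles: F⁻¹(0.1) and F⁻¹(0.9).
Equivalently, 1/σ² ~ Gamma(3.5, rate = 4.9); invert its 0.9 and 0.1 quantiles.
Posterior mean ≈ 1.960, SD ≈ 1.600; a Normal approximation gives roughly [-0.091, 4.011].
Exact: lower = 0.816; upper = 3.459.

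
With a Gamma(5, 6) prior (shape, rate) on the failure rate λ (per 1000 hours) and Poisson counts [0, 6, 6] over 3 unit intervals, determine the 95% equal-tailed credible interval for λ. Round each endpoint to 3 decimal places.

[1.100, 2.887]

Posterior: Gamma(5+12, 6+3) = Gamma(17, 9) (shape, rate).
Equal-tailed 95% interval: Gamma(17, 9) quantiles at 0.025 and 0.975.
Posterior mean ≈ 1.889, SD ≈ 0.458; a Normal approximation gives roughly [0.991, 2.787].
Exact: lower = 1.100; upper = 2.887.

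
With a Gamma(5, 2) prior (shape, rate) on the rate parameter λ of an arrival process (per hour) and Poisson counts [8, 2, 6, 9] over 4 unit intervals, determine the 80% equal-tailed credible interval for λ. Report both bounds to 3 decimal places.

[3.872, 6.200]

Posterior: Gamma(5+25, 2+4) = Gamma(30, 6) (shape, rate).
Equal-tailed 80% interval: Gamma(30, 6) quantiles at 0.1 and 0.9.
Posterior mean ≈ 5.000, SD ≈ 0.913; a Normal approximation gives roughly [3.830, 6.170].
Exact: lower = 3.872; upper = 6.200.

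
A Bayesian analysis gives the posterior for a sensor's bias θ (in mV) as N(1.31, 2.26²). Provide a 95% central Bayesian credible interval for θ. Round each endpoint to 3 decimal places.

The posterior is symmetric, so the 95% equal-tailed interval is θ = 1.31 ± z·2.26 with z = 1.960.
Half-width: 1.960 × 2.26 = 4.430.
1.31 − 4.430 = -3.120; 1.31 + 4.430 = 5.740.

[-3.120, 5.740]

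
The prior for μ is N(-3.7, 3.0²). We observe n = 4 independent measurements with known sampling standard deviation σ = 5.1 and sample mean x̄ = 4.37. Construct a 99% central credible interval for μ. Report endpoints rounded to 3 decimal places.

[-4.020, 5.990]

Posterior precision = 1/3.0² + 4/5.1² = 0.1111 + 0.1538 = 0.2649, so posterior SD = 1.9429.
Posterior mean = (-3.7/3.0² + 4·4.37/5.1²) / 0.2649 = 0.9851.
Interval: 0.9851 ± 2.576 × 1.9429 → [-4.020, 5.990].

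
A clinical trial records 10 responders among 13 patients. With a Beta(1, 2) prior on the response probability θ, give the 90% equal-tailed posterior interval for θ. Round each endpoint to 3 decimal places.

[0.489, 0.858]

Posterior: Beta(1+10, 2+3) = Beta(11, 5).
Equal-tailed 90% interval: the 0.05 and 0.95 quantiles of Beta(11, 5).
Posterior mean ≈ 0.688, SD ≈ 0.112; a Normal approximation gives roughly [0.503, 0.872].
Exact: F⁻¹(0.05) = 0.489; F⁻¹(0.95) = 0.858.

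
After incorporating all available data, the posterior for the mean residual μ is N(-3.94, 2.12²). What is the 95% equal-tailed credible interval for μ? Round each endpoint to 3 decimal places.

[-8.095, 0.215]

The posterior is symmetric, so the 95% equal-tailed interval is μ = -3.94 ± z·2.12 with z = 1.960.
Half-width: 1.960 × 2.12 = 4.155.
-3.94 − 4.155 = -8.095; -3.94 + 4.155 = 0.215.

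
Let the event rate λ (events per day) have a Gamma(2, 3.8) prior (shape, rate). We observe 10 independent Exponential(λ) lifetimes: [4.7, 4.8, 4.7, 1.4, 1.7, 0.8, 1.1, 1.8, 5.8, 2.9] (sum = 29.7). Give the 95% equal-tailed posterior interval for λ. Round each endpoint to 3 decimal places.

[0.185, 0.588]

Posterior: Gamma(2+10, 3.8+29.7) = Gamma(12, 33.5) (shape, rate).
Equal-tailed 95% interval: Gamma(12, 33.5) quantiles at 0.025 and 0.975.
Posterior mean ≈ 0.358, SD ≈ 0.103; a Normal approximation gives roughly [0.156, 0.561].
Exact: lower = 0.185; upper = 0.588.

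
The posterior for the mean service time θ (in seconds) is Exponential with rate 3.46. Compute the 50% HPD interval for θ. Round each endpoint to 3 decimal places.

The exponential density is strictly decreasing on [0, ∞), so the HPD interval is anchored at 0: [0, q] with P(θ ≤ q) = 0.50.
q = −ln(1 − 0.50) / 3.46 = 0.6931 / 3.46 = 0.200.

[0.000, 0.200]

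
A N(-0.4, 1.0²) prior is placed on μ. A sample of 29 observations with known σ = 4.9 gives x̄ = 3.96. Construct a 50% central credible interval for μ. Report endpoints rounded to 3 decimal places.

Posterior precision = 1/1.0² + 29/4.9² = 1.0000 + 1.2078 = 2.2078, so posterior SD = 0.6730.
Posterior mean = (-0.4/1.0² + 29·3.96/4.9²) / 2.2078 = 1.9852.
Interval: 1.9852 ± 0.674 × 0.6730 → [1.531, 2.439].

[1.531, 2.439]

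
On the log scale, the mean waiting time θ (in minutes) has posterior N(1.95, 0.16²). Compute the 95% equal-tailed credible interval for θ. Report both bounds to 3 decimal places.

On the log scale the 95% interval is 1.95 ± 1.960 × 0.16 = [1.6364, 2.2636].
Exponentiate: [e^1.6364, e^2.2636] = [5.137, 9.618].

[5.137, 9.618]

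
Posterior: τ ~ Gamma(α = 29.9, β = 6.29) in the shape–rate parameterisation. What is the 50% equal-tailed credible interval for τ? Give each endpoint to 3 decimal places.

Posterior: Gamma(shape 29.9, rate 6.29).
Equal-tailed 50% interval: Gamma(29.9, 6.29) quantiles at 0.25 and 0.75.
Posterior mean ≈ 4.754, SD ≈ 0.869; a Normal approximation gives roughly [4.167, 5.340].
Exact: lower = 4.142; upper = 5.308.

[4.142, 5.308]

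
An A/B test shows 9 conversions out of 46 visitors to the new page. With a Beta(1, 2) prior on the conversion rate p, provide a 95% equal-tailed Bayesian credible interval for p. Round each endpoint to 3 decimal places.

[0.105, 0.326]

Posterior: Beta(1+9, 2+37) = Beta(10, 39).
Equal-tailed 95% interval: the 0.025 and 0.975 quantiles of Beta(10, 39).
Posterior mean ≈ 0.204, SD ≈ 0.057; a Normal approximation gives roughly [0.092, 0.316].
Exact: F⁻¹(0.025) = 0.105; F⁻¹(0.975) = 0.326.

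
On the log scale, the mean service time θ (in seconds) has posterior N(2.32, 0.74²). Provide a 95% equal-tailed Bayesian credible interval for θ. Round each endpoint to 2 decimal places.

[2.39, 43.40]

On the log scale the 95% interval is 2.32 ± 1.960 × 0.74 = [0.8696, 3.7704].
Exponentiate: [e^0.8696, e^3.7704] = [2.39, 43.40].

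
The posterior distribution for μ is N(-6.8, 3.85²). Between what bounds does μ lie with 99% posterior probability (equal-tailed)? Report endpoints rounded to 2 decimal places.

The posterior is symmetric, so the 99% equal-tailed interval is μ = -6.8 ± z·3.85 with z = 2.576.
Half-width: 2.576 × 3.85 = 9.92.
-6.8 − 9.92 = -16.72; -6.8 + 9.92 = 3.12.

[-16.72, 3.12]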